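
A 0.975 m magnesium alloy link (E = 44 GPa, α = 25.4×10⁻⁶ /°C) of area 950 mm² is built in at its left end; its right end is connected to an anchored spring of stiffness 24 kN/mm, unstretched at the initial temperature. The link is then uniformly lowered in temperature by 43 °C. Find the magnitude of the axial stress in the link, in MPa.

If the spring were absent the link would shorten by αΔT L = 25.4×10⁻⁶ × 43 × 975 = 1.065 mm.
Let P be the tensile force in the spring. The link extends elastically by PL/(AE) and the spring stretches by P/k; together these equal δ_free.
So P = δ_free / [L/(AE) + 1/k] = 1.065 / [ 975/(950×44×10³) + 1/(24×10³) ].
P = 1.065 / 6.499×10⁻⁵ = 16390 N.
σ = P/A = 16390/950 = 17.25 MPa.

σ ≈ 17.2 MPa (tensile)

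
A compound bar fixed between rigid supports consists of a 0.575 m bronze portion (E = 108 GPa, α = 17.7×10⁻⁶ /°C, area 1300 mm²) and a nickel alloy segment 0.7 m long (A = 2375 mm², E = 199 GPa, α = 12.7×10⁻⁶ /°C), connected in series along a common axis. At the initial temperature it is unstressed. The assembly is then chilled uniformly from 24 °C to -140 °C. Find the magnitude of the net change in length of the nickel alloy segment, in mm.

Free thermal contraction of the whole bar: Σ αᵢΔT Lᵢ = 17.7×10⁻⁶×164×575 + 12.7×10⁻⁶×164×700 = 3.127 mm.
The rigid supports impose zero overall length change; the single axial force P common to all segments must satisfy P Σ Lᵢ/(AᵢEᵢ) = δ_free.
The series flexibility is Σ Lᵢ/(AᵢEᵢ) = 575/(1300×108×10³) + 700/(2375×199×10³) = 5.577×10⁻⁶ mm/N.
P = 3.127 / 5.577×10⁻⁶ = 560800 N = 560.8 kN, tensile.
For the nickel alloy segment, free thermal change = 12.7×10⁻⁶×164×700 = 1.458 mm and elastic change from P = 560800×700/(2375×199×10³) = 0.8305 mm; these oppose, so the net change is 0.627 mm (segment shortens).

|ΔL| ≈ 0.627 mm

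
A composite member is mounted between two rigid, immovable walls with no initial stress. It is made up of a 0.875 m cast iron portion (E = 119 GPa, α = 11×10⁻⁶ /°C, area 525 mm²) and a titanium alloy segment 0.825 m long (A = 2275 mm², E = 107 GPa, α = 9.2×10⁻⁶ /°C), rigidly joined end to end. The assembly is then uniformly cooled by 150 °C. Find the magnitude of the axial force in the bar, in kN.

P ≈ 148 kN (tensile)

With the walls removed the bar would change length by δ_free = Σ αᵢΔT Lᵢ = 11×10⁻⁶×150×875 + 9.2×10⁻⁶×150×825 = 2.582 mm.
The rigid supports impose zero overall length change; the single axial force P common to all segments must satisfy P Σ Lᵢ/(AᵢEᵢ) = δ_free.
Σ Lᵢ/(AᵢEᵢ) = 875/(525×119×10³) + 825/(2275×107×10³) = 1.739×10⁻⁵ mm/N.
P = 2.582 / 1.739×10⁻⁵ = 148500 N = 148.5 kN, tensile.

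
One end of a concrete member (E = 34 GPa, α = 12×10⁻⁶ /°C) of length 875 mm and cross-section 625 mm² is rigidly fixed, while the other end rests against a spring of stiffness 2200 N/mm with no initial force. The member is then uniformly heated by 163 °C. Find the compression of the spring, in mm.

δ ≈ 1.57 mm

If the spring were absent the member would lengthen by αΔT L = 12×10⁻⁶ × 163 × 875 = 1.711 mm.
Let P be the compressive force at the spring. The member shortens elastically by PL/(AE) and the spring compresses by P/k; together these equal δ_free.
P [ L/(AE) + 1/k ] = δ_free → P [ 875/(625×34×10³) + 1/(2200) ] = 1.711.
P = 1.711 / 0.0004957 = 3453 N.
Spring compression = P/k = 3453/(2200) = 1.569 mm.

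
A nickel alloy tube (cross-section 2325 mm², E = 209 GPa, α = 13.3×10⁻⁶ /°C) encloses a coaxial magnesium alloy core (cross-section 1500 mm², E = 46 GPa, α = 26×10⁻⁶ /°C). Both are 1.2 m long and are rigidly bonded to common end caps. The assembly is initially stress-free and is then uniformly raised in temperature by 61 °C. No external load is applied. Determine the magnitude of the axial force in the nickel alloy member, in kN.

The magnesium alloy has the larger α, so on heating it would change length more than the nickel alloy if both were free. The rigid plates force a common final length, so the magnesium alloy is put into compression and the nickel alloy into tension, with equal and opposite forces P (no external load).
Equating the net (thermal + elastic) strains gives |α₁ − α₂|·ΔT = P·[1/(A₁E₁) + 1/(A₂E₂)].
|α₁ − α₂|·ΔT = 12.7×10⁻⁶ × 61 = 0.0007747.
1/(A₁E₁) + 1/(A₂E₂) = 1/(2325×209×10³) + 1/(1500×46×10³) = 1.655×10⁻⁸ N⁻¹.
P = 0.0007747 / 1.655×10⁻⁸ = 46810 N = 46.81 kN.

P ≈ 46.8 kN (tensile in the nickel alloy)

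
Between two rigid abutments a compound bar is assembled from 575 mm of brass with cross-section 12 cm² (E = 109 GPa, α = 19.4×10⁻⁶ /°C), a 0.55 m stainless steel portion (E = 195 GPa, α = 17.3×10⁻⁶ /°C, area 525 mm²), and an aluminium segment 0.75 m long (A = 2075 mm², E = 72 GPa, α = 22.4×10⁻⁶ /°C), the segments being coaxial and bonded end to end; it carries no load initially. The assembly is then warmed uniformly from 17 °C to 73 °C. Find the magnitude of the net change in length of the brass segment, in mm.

Free thermal expansion of the whole bar: Σ αᵢΔT Lᵢ = 19.4×10⁻⁶×56×575 + 17.3×10⁻⁶×56×550 + 22.4×10⁻⁶×56×750 = 2.098 mm.
Since the ends are fixed, an axial force P builds up, equal in every segment, with P · Σ Lᵢ/(AᵢEᵢ) = δ_free.
The series flexibility is Σ Lᵢ/(AᵢEᵢ) = 575/(1200×109×10³) + 550/(525×195×10³) + 750/(2075×72×10³) = 1.479×10⁻⁵ mm/N.
P = 2.098 / 1.479×10⁻⁵ = 141900 N = 141.9 kN, compressive.
For the brass segment, free thermal change = 19.4×10⁻⁶×56×575 = 0.6247 mm and elastic change from P = 141900×575/(1200×109×10³) = 0.6237 mm; these oppose, so the net change is 0.000935 mm (segment lengthens).

|ΔL| ≈ 0.000935 mm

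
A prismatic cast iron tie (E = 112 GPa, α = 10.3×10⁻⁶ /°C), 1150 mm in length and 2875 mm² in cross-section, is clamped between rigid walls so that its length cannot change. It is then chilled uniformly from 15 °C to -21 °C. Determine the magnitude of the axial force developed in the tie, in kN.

With zero net strain, σ = E·αΔT = 112 GPa × 10.3×10⁻⁶ × 36 = 41.53 MPa.
Then P = σA = 41.53 × 2875 mm² = 119.4 kN, tensile.

P ≈ 119 kN (tensile)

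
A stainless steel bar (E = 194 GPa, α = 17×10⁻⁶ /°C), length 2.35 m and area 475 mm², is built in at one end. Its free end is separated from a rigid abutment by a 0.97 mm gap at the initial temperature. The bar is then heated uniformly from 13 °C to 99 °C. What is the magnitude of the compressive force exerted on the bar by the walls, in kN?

P ≈ 96.7 kN

If the wall were absent the bar would grow by αΔT L = 17×10⁻⁶ × 86 × 2350 = 3.436 mm.
After closing the 0.97 mm clearance, 3.436 − 0.97 = 2.466 mm of expansion remains to be suppressed by the wall.
Compatibility: PL/(AE) = 2.466 mm, so σ = P/A = E × (2.466/2350) = 203.6 MPa.
Force on the wall = σA = 203.6 × 475 mm² = 96.69 kN.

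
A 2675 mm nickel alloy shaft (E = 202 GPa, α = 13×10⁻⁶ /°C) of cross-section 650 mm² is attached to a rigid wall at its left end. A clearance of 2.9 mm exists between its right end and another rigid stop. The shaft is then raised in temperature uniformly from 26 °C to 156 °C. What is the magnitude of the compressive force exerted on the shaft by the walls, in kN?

If the wall were absent the shaft would grow by αΔT L = 13×10⁻⁶ × 130 × 2675 = 4.521 mm.
This exceeds the 2.9 mm gap, so the wall pushes back. The portion of expansion that must be recovered elastically is δ_free − gap = 4.521 − 2.9 = 1.621 mm.
That suppressed elongation corresponds to σ = E·Δ/L = 202×10³ × 1.621/2675 = 122.4 MPa.
Force on the wall = σA = 122.4 × 650 mm² = 79.55 kN.

P ≈ 79.6 kN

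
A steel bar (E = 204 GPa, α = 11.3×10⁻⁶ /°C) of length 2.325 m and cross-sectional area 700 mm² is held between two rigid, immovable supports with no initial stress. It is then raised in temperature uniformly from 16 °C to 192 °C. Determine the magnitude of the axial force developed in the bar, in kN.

Full restraint means ε = 0, so the stress is σ = EαΔT = 204×10³ × 11.3×10⁻⁶ × 176 = 405.7 MPa.
Then P = σA = 405.7 × 700 mm² = 284 kN, compressive.

P ≈ 284 kN (compressive)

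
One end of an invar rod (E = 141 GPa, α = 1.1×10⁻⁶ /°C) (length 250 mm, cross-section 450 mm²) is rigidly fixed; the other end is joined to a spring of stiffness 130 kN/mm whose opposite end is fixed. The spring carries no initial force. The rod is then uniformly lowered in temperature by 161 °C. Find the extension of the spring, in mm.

δ ≈ 0.0293 mm

If the spring were absent the rod would shorten by αΔT L = 1.1×10⁻⁶ × 161 × 250 = 0.04428 mm.
Let P be the tensile force in the spring. The rod extends elastically by PL/(AE) and the spring stretches by P/k; together these equal δ_free.
P [ L/(AE) + 1/k ] = δ_free → P [ 250/(450×141×10³) + 1/(130×10³) ] = 0.04428.
P = 0.04428 / 1.163×10⁻⁵ = 3806 N.
Spring extension = P/k = 3806/(130×10³) = 0.02928 mm.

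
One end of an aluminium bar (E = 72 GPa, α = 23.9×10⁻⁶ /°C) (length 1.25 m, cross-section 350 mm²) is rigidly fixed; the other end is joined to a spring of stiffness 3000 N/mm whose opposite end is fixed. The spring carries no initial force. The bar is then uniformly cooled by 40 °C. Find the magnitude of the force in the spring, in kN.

P ≈ 3.12 kN

The unrestrained thermal change is αΔT L = 23.9×10⁻⁶ × 40 × 1250 = 1.195 mm.
With a force P in the spring, the elastic change of the bar is PL/(AE) and that of the spring is P/k; compatibility requires their sum to equal δ_free.
P [ L/(AE) + 1/k ] = δ_free → P [ 1250/(350×72×10³) + 1/(3000) ] = 1.195.
P = 1.195 / 0.0003829 = 3121 N.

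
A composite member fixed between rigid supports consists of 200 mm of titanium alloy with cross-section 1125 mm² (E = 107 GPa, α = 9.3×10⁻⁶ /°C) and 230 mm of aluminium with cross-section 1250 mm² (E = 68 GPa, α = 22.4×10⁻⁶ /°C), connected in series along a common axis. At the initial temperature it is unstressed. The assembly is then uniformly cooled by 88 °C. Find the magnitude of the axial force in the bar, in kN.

P ≈ 141 kN (tensile)

If the supports were absent, the total length change would be Σ αᵢΔT Lᵢ = 9.3×10⁻⁶×88×200 + 22.4×10⁻⁶×88×230 = 0.6171 mm.
The rigid supports impose zero overall length change; the single axial force P common to all segments must satisfy P Σ Lᵢ/(AᵢEᵢ) = δ_free.
Σ Lᵢ/(AᵢEᵢ) = 200/(1125×107×10³) + 230/(1250×68×10³) = 4.367×10⁻⁶ mm/N.
So P = 0.6171 / 4.367×10⁻⁶ = 141.3 kN, tensile.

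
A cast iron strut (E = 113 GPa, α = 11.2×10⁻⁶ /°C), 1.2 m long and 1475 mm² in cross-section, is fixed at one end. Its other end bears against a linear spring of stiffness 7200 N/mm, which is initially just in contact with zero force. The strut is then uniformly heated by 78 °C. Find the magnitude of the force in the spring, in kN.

If the spring were absent the strut would lengthen by αΔT L = 11.2×10⁻⁶ × 78 × 1200 = 1.048 mm.
Let P be the compressive force at the spring. The strut shortens elastically by PL/(AE) and the spring compresses by P/k; together these equal δ_free.
So P = δ_free / [L/(AE) + 1/k] = 1.048 / [ 1200/(1475×113×10³) + 1/(7200) ].
P = 1.048 / 0.0001461 = 7176 N.

P ≈ 7.18 kN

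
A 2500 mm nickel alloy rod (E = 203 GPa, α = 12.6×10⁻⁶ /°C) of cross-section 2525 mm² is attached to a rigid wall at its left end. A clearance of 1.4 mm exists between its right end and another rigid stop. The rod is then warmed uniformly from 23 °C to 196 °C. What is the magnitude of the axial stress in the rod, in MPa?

σ ≈ 329 MPa (compressive)

If the wall were absent the rod would grow by αΔT L = 12.6×10⁻⁶ × 173 × 2500 = 5.449 mm.
After closing the 1.4 mm clearance, 5.449 − 1.4 = 4.05 mm of expansion remains to be suppressed by the wall.
Compatibility: PL/(AE) = 4.05 mm, so σ = P/A = E × (4.05/2500) = 328.8 MPa.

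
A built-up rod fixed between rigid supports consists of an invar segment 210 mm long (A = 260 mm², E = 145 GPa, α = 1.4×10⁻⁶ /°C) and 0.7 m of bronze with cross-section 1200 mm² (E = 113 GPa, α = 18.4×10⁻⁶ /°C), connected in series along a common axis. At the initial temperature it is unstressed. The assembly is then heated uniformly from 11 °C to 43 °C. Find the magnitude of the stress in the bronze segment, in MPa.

If the supports were absent, the total length change would be Σ αᵢΔT Lᵢ = 1.4×10⁻⁶×32×210 + 18.4×10⁻⁶×32×700 = 0.4216 mm.
The rigid supports impose zero overall length change; the single axial force P common to all segments must satisfy P Σ Lᵢ/(AᵢEᵢ) = δ_free.
Σ Lᵢ/(AᵢEᵢ) = 210/(260×145×10³) + 700/(1200×113×10³) = 1.073×10⁻⁵ mm/N.
P = 0.4216 / 1.073×10⁻⁵ = 39280 N = 39.28 kN, compressive.
σ_{bronze} = P / A = 39280 / 1200 = 32.73 MPa.

σ ≈ 32.7 MPa (compressive)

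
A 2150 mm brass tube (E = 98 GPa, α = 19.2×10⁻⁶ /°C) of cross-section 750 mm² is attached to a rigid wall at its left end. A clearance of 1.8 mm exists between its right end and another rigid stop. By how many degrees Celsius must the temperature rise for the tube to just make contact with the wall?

ΔT ≈ 43.6 °C

The gap closes when αΔT L = 1.8 mm, since the tube is still unstressed at that instant.
So ΔT = g/(αL) = 1.8/(19.2×10⁻⁶ × 2150) = 43.6 °C.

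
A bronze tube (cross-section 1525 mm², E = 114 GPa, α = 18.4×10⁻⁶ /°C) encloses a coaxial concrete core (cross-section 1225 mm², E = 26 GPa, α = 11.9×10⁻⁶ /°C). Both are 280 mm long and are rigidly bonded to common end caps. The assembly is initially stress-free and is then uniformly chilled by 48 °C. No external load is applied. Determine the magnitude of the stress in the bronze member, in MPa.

Both members must finish at the same length. With the larger α, the bronze tends to over-contract; the plates restrain it, putting the bronze in tension and the concrete in compression. With no external load the two internal forces are equal and opposite, magnitude P.
Equating the net (thermal + elastic) strains gives |α₁ − α₂|·ΔT = P·[1/(A₁E₁) + 1/(A₂E₂)].
|α₁ − α₂|·ΔT = 6.5×10⁻⁶ × 48 = 0.000312.
1/(A₁E₁) + 1/(A₂E₂) = 1/(1525×114×10³) + 1/(1225×26×10³) = 3.715×10⁻⁸ N⁻¹.
So P = 0.000312 / 3.715×10⁻⁸ = 8.399 kN.
σ_{bronze} = P/A₁ = 8399/1525 = 5.507 MPa, tensile.

σ ≈ 5.51 MPa (tensile)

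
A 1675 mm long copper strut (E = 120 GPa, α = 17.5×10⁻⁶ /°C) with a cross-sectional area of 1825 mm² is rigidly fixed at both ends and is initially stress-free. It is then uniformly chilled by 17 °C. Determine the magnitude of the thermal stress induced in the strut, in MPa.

With length fixed, the mechanical strain must cancel the thermal strain αΔT = 17.5×10⁻⁶ × 17 = 297.5×10⁻⁶.
The stress required to suppress this strain is σ = Eε = 120×10³ × 297.5×10⁻⁶ = 35.7 MPa, tensile since the strut is trying to contract.

σ ≈ 35.7 MPa (tensile)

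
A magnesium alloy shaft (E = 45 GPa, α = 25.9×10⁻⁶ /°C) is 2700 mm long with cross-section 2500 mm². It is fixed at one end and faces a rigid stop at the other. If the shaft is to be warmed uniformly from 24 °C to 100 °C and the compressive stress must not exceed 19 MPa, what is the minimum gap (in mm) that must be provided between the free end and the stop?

With no wall the shaft would lengthen by αΔT L = 25.9×10⁻⁶ × 76 × 2700 = 5.315 mm.
A stress of 19 MPa corresponds to the wall pushing the shaft back by σL/E = 19×2700/(45×10³) = 1.14 mm.
The gap must absorb the remainder: g_min = 5.315 − 1.14 = 4.175 mm.

g ≈ 4.17 mm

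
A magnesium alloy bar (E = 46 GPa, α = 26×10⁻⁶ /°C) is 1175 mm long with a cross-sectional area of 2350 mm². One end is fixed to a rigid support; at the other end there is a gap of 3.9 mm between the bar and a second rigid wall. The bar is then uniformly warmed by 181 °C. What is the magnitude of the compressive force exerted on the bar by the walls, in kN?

If the wall were absent the bar would grow by αΔT L = 26×10⁻⁶ × 181 × 1175 = 5.53 mm.
The gap closes (δ_free > 3.9 mm) and the wall then resists a further 5.53 − 3.9 = 1.63 mm of expansion.
That suppressed elongation corresponds to σ = E·Δ/L = 46×10³ × 1.63/1175 = 63.8 MPa.
Force on the wall = σA = 63.8 × 2350 mm² = 149.9 kN.

P ≈ 150 kN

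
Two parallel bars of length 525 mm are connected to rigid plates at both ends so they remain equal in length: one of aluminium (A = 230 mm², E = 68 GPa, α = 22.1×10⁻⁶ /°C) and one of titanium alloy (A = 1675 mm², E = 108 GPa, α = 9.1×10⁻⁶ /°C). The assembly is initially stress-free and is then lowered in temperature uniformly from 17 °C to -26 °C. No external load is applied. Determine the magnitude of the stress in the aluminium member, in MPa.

σ ≈ 35 MPa (tensile)

The aluminium has the larger α, so on cooling it would change length more than the titanium alloy if both were free. The rigid plates force a common final length, so the aluminium is put into tension and the titanium alloy into compression, with equal and opposite forces P (no external load).
Compatibility of the two members (thermal + elastic change equal): (α₁ − α₂)ΔT = P·[1/(A₁E₁) + 1/(A₂E₂)].
|α₁ − α₂|·ΔT = 13×10⁻⁶ × 43 = 0.000559.
1/(A₁E₁) + 1/(A₂E₂) = 1/(230×68×10³) + 1/(1675×108×10³) = 6.947×10⁻⁸ N⁻¹.
So P = 0.000559 / 6.947×10⁻⁸ = 8.047 kN.
σ_{aluminium} = P/A₁ = 8047/230 = 34.99 MPa, tensile.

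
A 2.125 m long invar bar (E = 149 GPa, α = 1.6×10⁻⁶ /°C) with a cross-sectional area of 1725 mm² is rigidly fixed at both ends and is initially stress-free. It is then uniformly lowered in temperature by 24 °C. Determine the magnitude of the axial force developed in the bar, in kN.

With zero net strain, σ = E·αΔT = 149 GPa × 1.6×10⁻⁶ × 24 = 5.722 MPa.
Axial force P = σA = 5.722 × 1725 = 9870 N = 9.87 kN, tensile.

P ≈ 9.87 kN (tensile)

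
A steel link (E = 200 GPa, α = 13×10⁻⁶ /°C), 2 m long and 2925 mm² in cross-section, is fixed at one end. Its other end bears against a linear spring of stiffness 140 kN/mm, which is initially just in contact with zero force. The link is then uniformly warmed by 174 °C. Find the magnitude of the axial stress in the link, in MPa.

σ ≈ 146 MPa (compressive)

The unrestrained thermal change is αΔT L = 13×10⁻⁶ × 174 × 2000 = 4.524 mm.
With a force P in the spring, the elastic change of the link is PL/(AE) and that of the spring is P/k; compatibility requires their sum to equal δ_free.
P [ L/(AE) + 1/k ] = δ_free → P [ 2000/(2925×200×10³) + 1/(140×10³) ] = 4.524.
P = 4.524 / 1.056×10⁻⁵ = 428300 N.
σ = P/A = 428300/2925 = 146.4 MPa.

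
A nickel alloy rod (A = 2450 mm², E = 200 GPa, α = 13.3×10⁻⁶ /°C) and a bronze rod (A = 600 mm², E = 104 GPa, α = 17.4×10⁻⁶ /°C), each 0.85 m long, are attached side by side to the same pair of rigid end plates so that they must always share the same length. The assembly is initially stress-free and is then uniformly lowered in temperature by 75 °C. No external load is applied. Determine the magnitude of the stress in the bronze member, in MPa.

σ ≈ 28.4 MPa (tensile)

Both members must finish at the same length. With the larger α, the bronze tends to over-contract; the plates restrain it, putting the bronze in tension and the nickel alloy in compression. With no external load the two internal forces are equal and opposite, magnitude P.
Compatibility of the two members (thermal + elastic change equal): (α₁ − α₂)ΔT = P·[1/(A₁E₁) + 1/(A₂E₂)].
|α₁ − α₂|·ΔT = 4.1×10⁻⁶ × 75 = 0.0003075.
1/(A₁E₁) + 1/(A₂E₂) = 1/(2450×200×10³) + 1/(600×104×10³) = 1.807×10⁻⁸ N⁻¹.
So P = 0.0003075 / 1.807×10⁻⁸ = 17.02 kN.
σ_{bronze} = P/A₂ = 17020/600 = 28.37 MPa, tensile.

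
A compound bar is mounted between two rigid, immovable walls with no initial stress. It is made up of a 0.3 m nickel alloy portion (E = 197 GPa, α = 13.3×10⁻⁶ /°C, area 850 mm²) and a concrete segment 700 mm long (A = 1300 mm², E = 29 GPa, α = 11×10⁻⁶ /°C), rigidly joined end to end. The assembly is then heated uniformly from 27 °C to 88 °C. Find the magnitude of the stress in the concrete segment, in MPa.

σ ≈ 26.9 MPa (compressive)

Free thermal expansion of the whole bar: Σ αᵢΔT Lᵢ = 13.3×10⁻⁶×61×300 + 11×10⁻⁶×61×700 = 0.7131 mm.
The walls prevent any net length change, so an axial force P (same in every segment) develops. Compatibility: P · Σ Lᵢ/(AᵢEᵢ) = δ_free.
Σ Lᵢ/(AᵢEᵢ) = 300/(850×197×10³) + 700/(1300×29×10³) = 2.036×10⁻⁵ mm/N.
P = 0.7131 / 2.036×10⁻⁵ = 35030 N = 35.03 kN, compressive.
σ_{concrete} = P / A = 35030 / 1300 = 26.94 MPa.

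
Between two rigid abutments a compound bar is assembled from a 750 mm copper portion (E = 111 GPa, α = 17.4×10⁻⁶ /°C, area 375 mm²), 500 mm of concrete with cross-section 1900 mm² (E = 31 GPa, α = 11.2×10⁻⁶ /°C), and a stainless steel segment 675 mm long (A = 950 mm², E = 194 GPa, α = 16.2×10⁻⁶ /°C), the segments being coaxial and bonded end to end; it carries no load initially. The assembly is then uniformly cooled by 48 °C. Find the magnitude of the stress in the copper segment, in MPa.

σ ≈ 126 MPa (tensile)

With the walls removed the bar would change length by δ_free = Σ αᵢΔT Lᵢ = 17.4×10⁻⁶×48×750 + 11.2×10⁻⁶×48×500 + 16.2×10⁻⁶×48×675 = 1.42 mm.
The rigid supports impose zero overall length change; the single axial force P common to all segments must satisfy P Σ Lᵢ/(AᵢEᵢ) = δ_free.
Σ Lᵢ/(AᵢEᵢ) = 750/(375×111×10³) + 500/(1900×31×10³) + 675/(950×194×10³) = 3.017×10⁻⁵ mm/N.
So P = 1.42 / 3.017×10⁻⁵ = 47.07 kN, tensile.
σ_{copper} = P / A = 47070 / 375 = 125.5 MPa.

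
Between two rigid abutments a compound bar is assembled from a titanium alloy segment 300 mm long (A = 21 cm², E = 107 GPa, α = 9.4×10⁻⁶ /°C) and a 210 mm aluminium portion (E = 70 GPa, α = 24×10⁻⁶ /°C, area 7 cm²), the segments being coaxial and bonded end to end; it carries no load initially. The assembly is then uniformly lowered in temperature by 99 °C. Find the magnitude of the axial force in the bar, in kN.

With the walls removed the bar would change length by δ_free = Σ αᵢΔT Lᵢ = 9.4×10⁻⁶×99×300 + 24×10⁻⁶×99×210 = 0.7781 mm.
The rigid supports impose zero overall length change; the single axial force P common to all segments must satisfy P Σ Lᵢ/(AᵢEᵢ) = δ_free.
Σ Lᵢ/(AᵢEᵢ) = 300/(2100×107×10³) + 210/(700×70×10³) = 5.621×10⁻⁶ mm/N.
So P = 0.7781 / 5.621×10⁻⁶ = 138.4 kN, tensile.

P ≈ 138 kN (tensile)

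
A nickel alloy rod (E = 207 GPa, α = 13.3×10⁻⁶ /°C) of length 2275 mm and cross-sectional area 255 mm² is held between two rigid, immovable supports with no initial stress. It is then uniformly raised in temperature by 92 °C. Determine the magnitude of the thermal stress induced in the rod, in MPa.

Because both ends are immovable the net strain is zero, and the suppressed thermal strain is αΔT = 13.3×10⁻⁶ × 92 = 1223.6×10⁻⁶.
Hence σ = E·αΔT = 207×10³ × 1223.6×10⁻⁶ = 253.3 MPa, compressive.

σ ≈ 253 MPa (compressive)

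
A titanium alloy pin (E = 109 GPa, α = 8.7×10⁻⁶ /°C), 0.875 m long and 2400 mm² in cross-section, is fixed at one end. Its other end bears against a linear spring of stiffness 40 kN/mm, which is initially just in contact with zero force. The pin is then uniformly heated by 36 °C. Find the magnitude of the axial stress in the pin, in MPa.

The unrestrained thermal change is αΔT L = 8.7×10⁻⁶ × 36 × 875 = 0.274 mm.
Let P be the compressive force at the spring. The pin shortens elastically by PL/(AE) and the spring compresses by P/k; together these equal δ_free.
So P = δ_free / [L/(AE) + 1/k] = 0.274 / [ 875/(2400×109×10³) + 1/(40×10³) ].
P = 0.274 / 2.834×10⁻⁵ = 9668 N.
σ = P/A = 9668/2400 = 4.029 MPa.

σ ≈ 4.03 MPa (compressive)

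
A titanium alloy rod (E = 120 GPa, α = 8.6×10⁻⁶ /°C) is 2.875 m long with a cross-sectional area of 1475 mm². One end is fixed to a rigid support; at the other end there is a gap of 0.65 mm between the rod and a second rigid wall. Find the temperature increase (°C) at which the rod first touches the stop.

ΔT ≈ 26.3 °C

The gap closes when αΔT L = 0.65 mm, since the rod is still unstressed at that instant.
ΔT = 0.65 / (8.6×10⁻⁶ × 2875) = 26.29 °C.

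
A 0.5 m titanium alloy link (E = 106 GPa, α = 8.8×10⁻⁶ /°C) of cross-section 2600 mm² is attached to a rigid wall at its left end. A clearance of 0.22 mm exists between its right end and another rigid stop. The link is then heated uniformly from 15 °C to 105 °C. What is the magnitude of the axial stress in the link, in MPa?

σ ≈ 37.3 MPa (compressive)

Unrestrained expansion: δ_free = αΔT L = 8.8×10⁻⁶ × 90 × 500 = 0.396 mm.
This exceeds the 0.22 mm gap, so the wall pushes back. The portion of expansion that must be recovered elastically is δ_free − gap = 0.396 − 0.22 = 0.176 mm.
So σ = E(δ_free − g)/L = 106×10³ × 0.176/500 = 37.31 MPa.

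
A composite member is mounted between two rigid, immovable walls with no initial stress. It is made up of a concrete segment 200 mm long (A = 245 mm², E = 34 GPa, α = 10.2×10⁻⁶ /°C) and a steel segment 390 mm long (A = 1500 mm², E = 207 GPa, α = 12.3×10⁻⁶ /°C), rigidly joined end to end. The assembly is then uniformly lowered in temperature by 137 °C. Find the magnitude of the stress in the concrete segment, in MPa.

σ ≈ 151 MPa (tensile)

Free thermal contraction of the whole bar: Σ αᵢΔT Lᵢ = 10.2×10⁻⁶×137×200 + 12.3×10⁻⁶×137×390 = 0.9367 mm.
The walls prevent any net length change, so an axial force P (same in every segment) develops. Compatibility: P · Σ Lᵢ/(AᵢEᵢ) = δ_free.
Σ Lᵢ/(AᵢEᵢ) = 200/(245×34×10³) + 390/(1500×207×10³) = 2.527×10⁻⁵ mm/N.
P = 0.9367 / 2.527×10⁻⁵ = 37070 N = 37.07 kN, tensile.
σ_{concrete} = P / A = 37070 / 245 = 151.3 MPa.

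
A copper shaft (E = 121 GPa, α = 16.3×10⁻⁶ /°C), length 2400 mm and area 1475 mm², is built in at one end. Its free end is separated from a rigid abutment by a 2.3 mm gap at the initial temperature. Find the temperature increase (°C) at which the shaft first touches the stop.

The gap closes when αΔT L = 2.3 mm, since the shaft is still unstressed at that instant.
ΔT = 2.3 / (16.3×10⁻⁶ × 2400) = 58.79 °C.

ΔT ≈ 58.8 °C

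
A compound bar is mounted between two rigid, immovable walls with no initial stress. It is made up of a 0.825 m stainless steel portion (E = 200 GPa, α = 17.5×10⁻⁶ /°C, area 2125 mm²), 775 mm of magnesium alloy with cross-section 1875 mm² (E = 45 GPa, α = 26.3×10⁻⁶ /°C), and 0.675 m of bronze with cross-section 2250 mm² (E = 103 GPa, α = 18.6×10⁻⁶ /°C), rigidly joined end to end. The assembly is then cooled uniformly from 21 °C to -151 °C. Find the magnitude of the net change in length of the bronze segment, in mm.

|ΔL| ≈ 0.469 mm

Free thermal contraction of the whole bar: Σ αᵢΔT Lᵢ = 17.5×10⁻⁶×172×825 + 26.3×10⁻⁶×172×775 + 18.6×10⁻⁶×172×675 = 8.149 mm.
The walls prevent any net length change, so an axial force P (same in every segment) develops. Compatibility: P · Σ Lᵢ/(AᵢEᵢ) = δ_free.
Σ Lᵢ/(AᵢEᵢ) = 825/(2125×200×10³) + 775/(1875×45×10³) + 675/(2250×103×10³) = 1.404×10⁻⁵ mm/N.
So P = 8.149 / 1.404×10⁻⁵ = 580.4 kN, tensile.
For the bronze segment, free thermal change = 18.6×10⁻⁶×172×675 = 2.159 mm and elastic change from P = 580400×675/(2250×103×10³) = 1.691 mm; these oppose, so the net change is 0.469 mm (segment shortens).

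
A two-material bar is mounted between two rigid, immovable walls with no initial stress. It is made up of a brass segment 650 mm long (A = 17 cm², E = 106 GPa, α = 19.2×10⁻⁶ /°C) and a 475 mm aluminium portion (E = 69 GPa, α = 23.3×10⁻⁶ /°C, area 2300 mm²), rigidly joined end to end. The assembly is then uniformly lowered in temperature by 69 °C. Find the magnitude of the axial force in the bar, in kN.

P ≈ 246 kN (tensile)

Free thermal contraction of the whole bar: Σ αᵢΔT Lᵢ = 19.2×10⁻⁶×69×650 + 23.3×10⁻⁶×69×475 = 1.625 mm.
Since the ends are fixed, an axial force P builds up, equal in every segment, with P · Σ Lᵢ/(AᵢEᵢ) = δ_free.
The series flexibility is Σ Lᵢ/(AᵢEᵢ) = 650/(1700×106×10³) + 475/(2300×69×10³) = 6.6×10⁻⁶ mm/N.
So P = 1.625 / 6.6×10⁻⁶ = 246.2 kN, tensile.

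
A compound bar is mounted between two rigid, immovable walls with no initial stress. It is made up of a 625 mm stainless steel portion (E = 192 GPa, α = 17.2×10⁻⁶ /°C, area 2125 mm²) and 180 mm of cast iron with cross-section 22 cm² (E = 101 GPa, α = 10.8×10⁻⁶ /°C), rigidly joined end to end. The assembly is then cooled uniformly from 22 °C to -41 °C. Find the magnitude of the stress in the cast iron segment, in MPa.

σ ≈ 155 MPa (tensile)

If the supports were absent, the total length change would be Σ αᵢΔT Lᵢ = 17.2×10⁻⁶×63×625 + 10.8×10⁻⁶×63×180 = 0.7997 mm.
The walls prevent any net length change, so an axial force P (same in every segment) develops. Compatibility: P · Σ Lᵢ/(AᵢEᵢ) = δ_free.
The series flexibility is Σ Lᵢ/(AᵢEᵢ) = 625/(2125×192×10³) + 180/(2200×101×10³) = 2.342×10⁻⁶ mm/N.
P = 0.7997 / 2.342×10⁻⁶ = 341500 N = 341.5 kN, tensile.
σ_{cast iron} = P / A = 341500 / 2200 = 155.2 MPa.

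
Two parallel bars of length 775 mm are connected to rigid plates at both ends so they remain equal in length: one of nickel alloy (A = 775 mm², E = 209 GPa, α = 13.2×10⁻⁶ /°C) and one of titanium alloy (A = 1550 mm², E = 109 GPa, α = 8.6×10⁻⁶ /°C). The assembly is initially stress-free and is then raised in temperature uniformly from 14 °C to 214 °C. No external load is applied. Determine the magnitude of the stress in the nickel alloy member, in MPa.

The nickel alloy has the larger α, so on heating it would change length more than the titanium alloy if both were free. The rigid plates force a common final length, so the nickel alloy is put into compression and the titanium alloy into tension, with equal and opposite forces P (no external load).
Equating the net (thermal + elastic) strains gives |α₁ − α₂|·ΔT = P·[1/(A₁E₁) + 1/(A₂E₂)].
|α₁ − α₂|·ΔT = 4.6×10⁻⁶ × 200 = 0.00092.
1/(A₁E₁) + 1/(A₂E₂) = 1/(775×209×10³) + 1/(1550×109×10³) = 1.209×10⁻⁸ N⁻¹.
So P = 0.00092 / 1.209×10⁻⁸ = 76.08 kN.
σ_{nickel alloy} = P/A₁ = 76080/775 = 98.17 MPa, compressive.

σ ≈ 98.2 MPa (compressive)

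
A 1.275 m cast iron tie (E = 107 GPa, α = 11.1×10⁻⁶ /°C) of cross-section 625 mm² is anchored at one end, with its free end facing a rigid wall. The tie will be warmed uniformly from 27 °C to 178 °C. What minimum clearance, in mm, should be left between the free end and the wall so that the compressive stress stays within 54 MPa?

g ≈ 1.49 mm

With no wall the tie would lengthen by αΔT L = 11.1×10⁻⁶ × 151 × 1275 = 2.137 mm.
A stress of 54 MPa corresponds to the wall pushing the tie back by σL/E = 54×1275/(107×10³) = 0.6435 mm.
The gap must absorb the remainder: g_min = 2.137 − 0.6435 = 1.494 mm.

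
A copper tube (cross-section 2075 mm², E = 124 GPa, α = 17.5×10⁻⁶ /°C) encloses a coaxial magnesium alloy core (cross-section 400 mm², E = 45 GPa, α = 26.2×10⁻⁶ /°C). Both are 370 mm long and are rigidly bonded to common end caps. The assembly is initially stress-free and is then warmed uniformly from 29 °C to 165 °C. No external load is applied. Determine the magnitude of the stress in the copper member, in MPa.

The magnesium alloy has the larger α, so on heating it would change length more than the copper if both were free. The rigid plates force a common final length, so the magnesium alloy is put into compression and the copper into tension, with equal and opposite forces P (no external load).
Equating the net (thermal + elastic) strains gives |α₁ − α₂|·ΔT = P·[1/(A₁E₁) + 1/(A₂E₂)].
|α₁ − α₂|·ΔT = 8.7×10⁻⁶ × 136 = 0.001183.
1/(A₁E₁) + 1/(A₂E₂) = 1/(2075×124×10³) + 1/(400×45×10³) = 5.944×10⁻⁸ N⁻¹.
So P = 0.001183 / 5.944×10⁻⁸ = 19.91 kN.
σ_{copper} = P/A₁ = 19910/2075 = 9.593 MPa, tensile.

σ ≈ 9.59 MPa (tensile)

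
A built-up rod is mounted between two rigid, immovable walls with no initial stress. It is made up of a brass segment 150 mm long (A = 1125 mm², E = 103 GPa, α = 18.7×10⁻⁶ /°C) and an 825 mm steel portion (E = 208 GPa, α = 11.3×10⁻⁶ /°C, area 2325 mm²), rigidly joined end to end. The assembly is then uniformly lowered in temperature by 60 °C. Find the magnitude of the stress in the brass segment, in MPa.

If the supports were absent, the total length change would be Σ αᵢΔT Lᵢ = 18.7×10⁻⁶×60×150 + 11.3×10⁻⁶×60×825 = 0.7276 mm.
The rigid supports impose zero overall length change; the single axial force P common to all segments must satisfy P Σ Lᵢ/(AᵢEᵢ) = δ_free.
Σ Lᵢ/(AᵢEᵢ) = 150/(1125×103×10³) + 825/(2325×208×10³) = 3×10⁻⁶ mm/N.
Hence P = δ_free / Σ(L/AE) = 0.7276/3×10⁻⁶ = 242.5 kN (tensile).
σ_{brass} = P / A = 242500 / 1125 = 215.6 MPa.

σ ≈ 216 MPa (tensile)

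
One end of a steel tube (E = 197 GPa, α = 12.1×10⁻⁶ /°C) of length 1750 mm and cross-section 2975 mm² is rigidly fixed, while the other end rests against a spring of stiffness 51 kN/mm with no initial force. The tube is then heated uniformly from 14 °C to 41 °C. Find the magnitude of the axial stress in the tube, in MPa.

σ ≈ 8.51 MPa (compressive)

The unrestrained thermal change is αΔT L = 12.1×10⁻⁶ × 27 × 1750 = 0.5717 mm.
Let P be the compressive force at the spring. The tube shortens elastically by PL/(AE) and the spring compresses by P/k; together these equal δ_free.
P [ L/(AE) + 1/k ] = δ_free → P [ 1750/(2975×197×10³) + 1/(51×10³) ] = 0.5717.
P = 0.5717 / 2.259×10⁻⁵ = 25300 N.
σ = P/A = 25300/2975 = 8.506 MPa.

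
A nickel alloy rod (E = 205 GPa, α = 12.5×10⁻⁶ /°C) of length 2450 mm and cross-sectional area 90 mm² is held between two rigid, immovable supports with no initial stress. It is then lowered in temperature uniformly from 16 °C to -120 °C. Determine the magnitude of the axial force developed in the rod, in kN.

The ends cannot move, so σ = EαΔT = 205×10³ × 12.5×10⁻⁶ × 136 = 348.5 MPa.
P = AEαΔT = 90 × 205×10³ × 12.5×10⁻⁶ × 136 = 31.36 kN (tensile).

P ≈ 31.4 kN (tensile)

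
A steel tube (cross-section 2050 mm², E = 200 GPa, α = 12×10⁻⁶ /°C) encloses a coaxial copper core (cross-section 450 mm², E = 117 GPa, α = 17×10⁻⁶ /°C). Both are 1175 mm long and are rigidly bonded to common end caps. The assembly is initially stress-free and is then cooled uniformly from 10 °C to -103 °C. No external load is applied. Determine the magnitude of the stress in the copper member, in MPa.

The copper has the larger α, so on cooling it would change length more than the steel if both were free. The rigid plates force a common final length, so the copper is put into tension and the steel into compression, with equal and opposite forces P (no external load).
Setting the final lengths equal and cancelling L: (α₁ − α₂)ΔT = P/(A₁E₁) + P/(A₂E₂).
|α₁ − α₂|·ΔT = 5×10⁻⁶ × 113 = 0.000565.
1/(A₁E₁) + 1/(A₂E₂) = 1/(2050×200×10³) + 1/(450×117×10³) = 2.143×10⁻⁸ N⁻¹.
So P = 0.000565 / 2.143×10⁻⁸ = 26.36 kN.
σ_{copper} = P/A₂ = 26360/450 = 58.58 MPa, tensile.

σ ≈ 58.6 MPa (tensile)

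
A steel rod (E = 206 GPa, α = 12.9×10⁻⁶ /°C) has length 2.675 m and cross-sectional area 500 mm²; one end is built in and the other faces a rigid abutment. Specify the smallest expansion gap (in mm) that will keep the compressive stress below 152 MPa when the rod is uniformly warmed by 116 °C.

Free expansion if unrestrained: δ_free = αΔT L = 12.9×10⁻⁶ × 116 × 2675 = 4.003 mm.
A stress of 152 MPa corresponds to the wall pushing the rod back by σL/E = 152×2675/(206×10³) = 1.974 mm.
The gap must absorb the remainder: g_min = 4.003 − 1.974 = 2.029 mm.

g ≈ 2.03 mm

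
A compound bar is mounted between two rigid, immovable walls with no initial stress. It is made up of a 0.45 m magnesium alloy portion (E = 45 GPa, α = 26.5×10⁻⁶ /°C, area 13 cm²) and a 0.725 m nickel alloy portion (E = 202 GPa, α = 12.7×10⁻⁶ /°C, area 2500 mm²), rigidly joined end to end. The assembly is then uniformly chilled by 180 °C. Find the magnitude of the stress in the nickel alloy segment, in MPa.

Free thermal contraction of the whole bar: Σ αᵢΔT Lᵢ = 26.5×10⁻⁶×180×450 + 12.7×10⁻⁶×180×725 = 3.804 mm.
Since the ends are fixed, an axial force P builds up, equal in every segment, with P · Σ Lᵢ/(AᵢEᵢ) = δ_free.
Σ Lᵢ/(AᵢEᵢ) = 450/(1300×45×10³) + 725/(2500×202×10³) = 9.128×10⁻⁶ mm/N.
P = 3.804 / 9.128×10⁻⁶ = 416700 N = 416.7 kN, tensile.
σ_{nickel alloy} = P / A = 416700 / 2500 = 166.7 MPa.

σ ≈ 167 MPa (tensile)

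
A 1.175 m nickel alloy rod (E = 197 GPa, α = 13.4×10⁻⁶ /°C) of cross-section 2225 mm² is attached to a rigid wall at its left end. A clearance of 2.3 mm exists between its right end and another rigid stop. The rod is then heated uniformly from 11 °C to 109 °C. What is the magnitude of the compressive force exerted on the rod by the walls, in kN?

P ≈ 0 kN

Free thermal elongation = αΔT L = 13.4×10⁻⁶ × 98 × 1175 = 1.543 mm.
This is smaller than the 2.3 mm clearance, so the rod expands freely without reaching the stop — the stress is zero.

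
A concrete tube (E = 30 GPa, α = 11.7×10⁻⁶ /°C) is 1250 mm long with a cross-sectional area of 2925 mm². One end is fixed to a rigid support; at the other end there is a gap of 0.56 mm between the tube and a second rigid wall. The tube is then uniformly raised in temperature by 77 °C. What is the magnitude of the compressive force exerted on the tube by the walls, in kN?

Free thermal elongation = αΔT L = 11.7×10⁻⁶ × 77 × 1250 = 1.126 mm.
The gap closes (δ_free > 0.56 mm) and the wall then resists a further 1.126 − 0.56 = 0.5661 mm of expansion.
So σ = E(δ_free − g)/L = 30×10³ × 0.5661/1250 = 13.59 MPa.
P = σA = 13.59 × 2925 = 39.74 kN.

P ≈ 39.7 kN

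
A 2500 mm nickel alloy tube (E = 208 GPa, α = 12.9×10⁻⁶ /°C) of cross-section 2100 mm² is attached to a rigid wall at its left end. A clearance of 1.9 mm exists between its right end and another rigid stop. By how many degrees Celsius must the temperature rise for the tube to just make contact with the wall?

ΔT ≈ 58.9 °C

Contact occurs when the free expansion equals the gap: αΔT L = 1.9 mm.
ΔT = 1.9 / (12.9×10⁻⁶ × 2500) = 58.91 °C.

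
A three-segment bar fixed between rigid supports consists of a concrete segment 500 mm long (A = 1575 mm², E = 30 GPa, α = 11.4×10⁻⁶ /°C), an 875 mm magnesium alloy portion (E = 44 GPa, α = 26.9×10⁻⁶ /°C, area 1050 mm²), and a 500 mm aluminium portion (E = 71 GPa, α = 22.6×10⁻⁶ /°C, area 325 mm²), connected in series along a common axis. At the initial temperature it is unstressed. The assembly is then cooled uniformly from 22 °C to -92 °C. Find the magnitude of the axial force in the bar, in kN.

Free thermal contraction of the whole bar: Σ αᵢΔT Lᵢ = 11.4×10⁻⁶×114×500 + 26.9×10⁻⁶×114×875 + 22.6×10⁻⁶×114×500 = 4.621 mm.
Since the ends are fixed, an axial force P builds up, equal in every segment, with P · Σ Lᵢ/(AᵢEᵢ) = δ_free.
Σ Lᵢ/(AᵢEᵢ) = 500/(1575×30×10³) + 875/(1050×44×10³) + 500/(325×71×10³) = 5.119×10⁻⁵ mm/N.
So P = 4.621 / 5.119×10⁻⁵ = 90.28 kN, tensile.

P ≈ 90.3 kN (tensile)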